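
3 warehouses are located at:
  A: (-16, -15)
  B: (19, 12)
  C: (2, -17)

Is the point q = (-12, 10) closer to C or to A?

Compare squared distances:
|qC|² = (-12−2)² + (10−(-17))² = 196 + 729 = 925
|qA|² = (-12−(-16))² + (10−(-15))² = 16 + 625 = 641
925 > 641, so A is closer.

A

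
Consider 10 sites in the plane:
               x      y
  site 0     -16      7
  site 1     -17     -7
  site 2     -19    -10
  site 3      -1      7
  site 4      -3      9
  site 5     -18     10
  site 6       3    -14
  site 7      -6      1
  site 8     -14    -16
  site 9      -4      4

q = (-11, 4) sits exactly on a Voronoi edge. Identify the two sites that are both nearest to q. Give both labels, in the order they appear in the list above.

site 0 and site 7

Squared distances from q to each site:
d²(q, site 0) = 25 + 9 = 34
d²(q, site 1) = 36 + 121 = 157
d²(q, site 2) = 64 + 196 = 260
d²(q, site 3) = 100 + 9 = 109
d²(q, site 4) = 64 + 25 = 89
d²(q, site 5) = 49 + 36 = 85
d²(q, site 6) = 196 + 324 = 520
d²(q, site 7) = 25 + 9 = 34
d²(q, site 8) = 9 + 400 = 409
d²(q, site 9) = 49 + 0 = 49
q is equidistant from site 0 and site 7 (both at squared distance 34), and every other site is strictly farther — so q lies on the site 0–site 7 Voronoi edge.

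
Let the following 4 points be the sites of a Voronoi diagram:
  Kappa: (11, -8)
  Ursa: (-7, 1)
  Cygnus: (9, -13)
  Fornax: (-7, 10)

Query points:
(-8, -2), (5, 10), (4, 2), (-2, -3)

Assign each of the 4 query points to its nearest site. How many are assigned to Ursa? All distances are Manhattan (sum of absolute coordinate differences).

(-8, -2) — d to each: Kappa:25, Ursa:4, Cygnus:28, Fornax:13 → nearest is Ursa
(5, 10) — d to each: Kappa:24, Ursa:21, Cygnus:27, Fornax:12 → nearest is Fornax
(4, 2) — d to each: Kappa:17, Ursa:12, Cygnus:20, Fornax:19 → nearest is Ursa
(-2, -3) — d to each: Kappa:18, Ursa:9, Cygnus:21, Fornax:18 → nearest is Ursa
3 of the 4 points have Ursa as nearest.

3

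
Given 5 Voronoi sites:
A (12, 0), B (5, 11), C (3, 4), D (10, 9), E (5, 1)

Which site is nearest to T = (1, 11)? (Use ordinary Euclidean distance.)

B

Squared Euclidean distances:
|TA|² = (1−12)² + (11−0)² = 121 + 121 = 242
|TB|² = (1−5)² + (11−11)² = 16 + 0 = 16
|TC|² = (1−3)² + (11−4)² = 4 + 49 = 53
|TD|² = (1−10)² + (11−9)² = 81 + 4 = 85
|TE|² = (1−5)² + (11−1)² = 16 + 100 = 116
The smallest is to B, so T lies in the Voronoi region of B.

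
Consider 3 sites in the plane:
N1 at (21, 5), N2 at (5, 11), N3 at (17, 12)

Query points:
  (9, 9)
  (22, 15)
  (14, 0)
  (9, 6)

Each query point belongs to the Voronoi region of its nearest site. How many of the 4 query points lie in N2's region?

(9, 9) — d² to each: N1:160, N2:20, N3:73 → nearest is N2
(22, 15) — d² to each: N1:101, N2:305, N3:34 → nearest is N3
(14, 0) — d² to each: N1:74, N2:202, N3:153 → nearest is N1
(9, 6) — d² to each: N1:145, N2:41, N3:100 → nearest is N2
2 of the 4 points have N2 as nearest.

2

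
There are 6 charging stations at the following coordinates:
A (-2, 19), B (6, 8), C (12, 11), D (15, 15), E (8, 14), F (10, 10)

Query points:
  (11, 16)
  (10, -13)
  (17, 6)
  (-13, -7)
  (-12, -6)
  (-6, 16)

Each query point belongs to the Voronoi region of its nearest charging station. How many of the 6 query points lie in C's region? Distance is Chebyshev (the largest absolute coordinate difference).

1

(11, 16) — d to each: A:13, B:8, C:5, D:4, E:3, F:6 → nearest is E
(10, -13) — d to each: A:32, B:21, C:24, D:28, E:27, F:23 → nearest is B
(17, 6) — d to each: A:19, B:11, C:5, D:9, E:9, F:7 → nearest is C
(-13, -7) — d to each: A:26, B:19, C:25, D:28, E:21, F:23 → nearest is B
(-12, -6) — d to each: A:25, B:18, C:24, D:27, E:20, F:22 → nearest is B
(-6, 16) — d to each: A:4, B:12, C:18, D:21, E:14, F:16 → nearest is A
1 of the 6 points has C as nearest.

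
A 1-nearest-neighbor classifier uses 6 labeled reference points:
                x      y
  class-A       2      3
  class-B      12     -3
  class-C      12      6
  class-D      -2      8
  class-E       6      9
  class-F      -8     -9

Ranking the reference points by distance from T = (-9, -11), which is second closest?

class-A

Since √ is increasing, it suffices to compare squared distances:
d²(T, class-A) = (-9−2)² + (-11−3)² = 121 + 196 = 317
d²(T, class-B) = (-9−12)² + (-11−(-3))² = 441 + 64 = 505
d²(T, class-C) = (-9−12)² + (-11−6)² = 441 + 289 = 730
d²(T, class-D) = (-9−(-2))² + (-11−8)² = 49 + 361 = 410
d²(T, class-E) = (-9−6)² + (-11−9)² = 225 + 400 = 625
d²(T, class-F) = (-9−(-8))² + (-11−(-9))² = 1 + 4 = 5
Sorted ascending: class-F, class-A, class-D, … — the second-nearest is class-A.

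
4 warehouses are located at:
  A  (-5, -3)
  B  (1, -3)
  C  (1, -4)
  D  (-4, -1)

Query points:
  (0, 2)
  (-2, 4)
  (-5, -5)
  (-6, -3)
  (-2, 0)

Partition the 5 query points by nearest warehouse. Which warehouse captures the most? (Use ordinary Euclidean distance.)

D

(0, 2) — d² to each: A:50, B:26, C:37, D:25 → nearest is D
(-2, 4) — d² to each: A:58, B:58, C:73, D:29 → nearest is D
(-5, -5) — d² to each: A:4, B:40, C:37, D:17 → nearest is A
(-6, -3) — d² to each: A:1, B:49, C:50, D:8 → nearest is A
(-2, 0) — d² to each: A:18, B:18, C:25, D:5 → nearest is D
Tally — A:2, D:3. D captures the most (3).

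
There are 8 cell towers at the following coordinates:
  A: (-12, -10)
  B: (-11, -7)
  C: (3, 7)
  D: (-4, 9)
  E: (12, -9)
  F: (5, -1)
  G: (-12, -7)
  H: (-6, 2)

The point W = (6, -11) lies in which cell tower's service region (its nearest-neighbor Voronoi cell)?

Squared Euclidean distances:
|WA|² = (6−(-12))² + (-11−(-10))² = 324 + 1 = 325
|WB|² = (6−(-11))² + (-11−(-7))² = 289 + 16 = 305
|WC|² = (6−3)² + (-11−7)² = 9 + 324 = 333
|WD|² = (6−(-4))² + (-11−9)² = 100 + 400 = 500
|WE|² = (6−12)² + (-11−(-9))² = 36 + 4 = 40
|WF|² = (6−5)² + (-11−(-1))² = 1 + 100 = 101
|WG|² = (6−(-12))² + (-11−(-7))² = 324 + 16 = 340
|WH|² = (6−(-6))² + (-11−2)² = 144 + 169 = 313
Minimum is at E.

E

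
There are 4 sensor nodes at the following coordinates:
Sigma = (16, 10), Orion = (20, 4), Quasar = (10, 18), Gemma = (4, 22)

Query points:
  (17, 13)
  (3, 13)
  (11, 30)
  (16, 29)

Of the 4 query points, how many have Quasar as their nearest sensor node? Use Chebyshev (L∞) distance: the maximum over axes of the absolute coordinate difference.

(17, 13) — d to each: Sigma:3, Orion:9, Quasar:7, Gemma:13 → nearest is Sigma
(3, 13) — d to each: Sigma:13, Orion:17, Quasar:7, Gemma:9 → nearest is Quasar
(11, 30) — d to each: Sigma:20, Orion:26, Quasar:12, Gemma:8 → nearest is Gemma
(16, 29) — d to each: Sigma:19, Orion:25, Quasar:11, Gemma:12 → nearest is Quasar
2 of the 4 points have Quasar as nearest.

2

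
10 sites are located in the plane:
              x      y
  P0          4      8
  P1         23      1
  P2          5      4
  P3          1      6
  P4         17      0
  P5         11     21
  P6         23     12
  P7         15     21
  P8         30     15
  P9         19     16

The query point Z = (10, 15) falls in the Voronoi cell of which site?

P5

Compare squared distances (the ordering matches that of the actual distances):
|ZP0|² = (10−4)² + (15−8)² = 36 + 49 = 85
|ZP1|² = (10−23)² + (15−1)² = 169 + 196 = 365
|ZP2|² = (10−5)² + (15−4)² = 25 + 121 = 146
|ZP3|² = (10−1)² + (15−6)² = 81 + 81 = 162
|ZP4|² = (10−17)² + (15−0)² = 49 + 225 = 274
|ZP5|² = (10−11)² + (15−21)² = 1 + 36 = 37
|ZP6|² = (10−23)² + (15−12)² = 169 + 9 = 178
|ZP7|² = (10−15)² + (15−21)² = 25 + 36 = 61
|ZP8|² = (10−30)² + (15−15)² = 400 + 0 = 400
|ZP9|² = (10−19)² + (15−16)² = 81 + 1 = 82
The smallest is to P5, so Z lies in the Voronoi region of P5.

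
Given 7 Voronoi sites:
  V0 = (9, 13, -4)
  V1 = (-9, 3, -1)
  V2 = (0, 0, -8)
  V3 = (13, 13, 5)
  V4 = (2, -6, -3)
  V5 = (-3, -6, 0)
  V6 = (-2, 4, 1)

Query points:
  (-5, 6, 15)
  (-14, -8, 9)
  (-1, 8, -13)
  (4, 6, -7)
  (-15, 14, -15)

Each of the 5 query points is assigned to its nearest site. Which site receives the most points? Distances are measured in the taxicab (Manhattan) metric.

(-5, 6, 15) — d to each: V0:40, V1:23, V2:34, V3:35, V4:37, V5:29, V6:19 → nearest is V6
(-14, -8, 9) — d to each: V0:57, V1:26, V2:39, V3:52, V4:30, V5:22, V6:32 → nearest is V5
(-1, 8, -13) — d to each: V0:24, V1:25, V2:14, V3:37, V4:27, V5:29, V6:19 → nearest is V2
(4, 6, -7) — d to each: V0:15, V1:22, V2:11, V3:28, V4:18, V5:26, V6:16 → nearest is V2
(-15, 14, -15) — d to each: V0:36, V1:31, V2:36, V3:49, V4:49, V5:47, V6:39 → nearest is V1
Tally — V1:1, V2:2, V5:1, V6:1. V2 captures the most (2).

V2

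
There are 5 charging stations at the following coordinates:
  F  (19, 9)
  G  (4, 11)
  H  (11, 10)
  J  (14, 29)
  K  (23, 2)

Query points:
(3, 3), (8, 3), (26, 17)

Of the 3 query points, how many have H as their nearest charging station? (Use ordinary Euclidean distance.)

(3, 3) — d² to each: F:292, G:65, H:113, J:797, K:401 → nearest is G
(8, 3) — d² to each: F:157, G:80, H:58, J:712, K:226 → nearest is H
(26, 17) — d² to each: F:113, G:520, H:274, J:288, K:234 → nearest is F
1 of the 3 points has H as nearest.

1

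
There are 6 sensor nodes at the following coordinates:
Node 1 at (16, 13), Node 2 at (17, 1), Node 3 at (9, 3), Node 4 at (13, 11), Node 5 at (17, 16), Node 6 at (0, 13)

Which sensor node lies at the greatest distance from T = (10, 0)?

Node 5

Squared Euclidean distances:
d²(T, Node 1) = (10−16)² + (0−13)² = 36 + 169 = 205
d²(T, Node 2) = (10−17)² + (0−1)² = 49 + 1 = 50
d²(T, Node 3) = (10−9)² + (0−3)² = 1 + 9 = 10
d²(T, Node 4) = (10−13)² + (0−11)² = 9 + 121 = 130
d²(T, Node 5) = (10−17)² + (0−16)² = 49 + 256 = 305
d²(T, Node 6) = (10−0)² + (0−13)² = 100 + 169 = 269
The largest is to Node 5.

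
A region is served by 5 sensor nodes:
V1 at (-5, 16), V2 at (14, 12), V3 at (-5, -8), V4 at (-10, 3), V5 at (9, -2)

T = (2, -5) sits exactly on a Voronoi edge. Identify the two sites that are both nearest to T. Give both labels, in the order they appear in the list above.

Squared distances from T to each site:
|TV1|² = (2−(-5))² + (-5−16)² = 49 + 441 = 490
|TV2|² = (2−14)² + (-5−12)² = 144 + 289 = 433
|TV3|² = (2−(-5))² + (-5−(-8))² = 49 + 9 = 58
|TV4|² = (2−(-10))² + (-5−3)² = 144 + 64 = 208
|TV5|² = (2−9)² + (-5−(-2))² = 49 + 9 = 58
T is equidistant from V3 and V5 (both at squared distance 58), and every other site is strictly farther — so T lies on the V3–V5 Voronoi edge.

V3 and V5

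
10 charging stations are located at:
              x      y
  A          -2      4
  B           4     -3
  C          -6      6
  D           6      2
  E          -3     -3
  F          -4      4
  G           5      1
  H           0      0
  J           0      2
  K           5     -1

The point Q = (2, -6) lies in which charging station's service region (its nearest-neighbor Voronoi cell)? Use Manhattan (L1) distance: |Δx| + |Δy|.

d(Q,A) = |2−(-2)| + |-6−4| = 4 + 10 = 14
d(Q,B) = |2−4| + |-6−(-3)| = 2 + 3 = 5
d(Q,C) = |2−(-6)| + |-6−6| = 8 + 12 = 20
d(Q,D) = |2−6| + |-6−2| = 4 + 8 = 12
d(Q,E) = |2−(-3)| + |-6−(-3)| = 5 + 3 = 8
d(Q,F) = |2−(-4)| + |-6−4| = 6 + 10 = 16
d(Q,G) = |2−5| + |-6−1| = 3 + 7 = 10
d(Q,H) = |2−0| + |-6−0| = 2 + 6 = 8
d(Q,J) = |2−0| + |-6−2| = 2 + 8 = 10
d(Q,K) = |2−5| + |-6−(-1)| = 3 + 5 = 8
The smallest is to B, so Q lies in the Voronoi region of B.

B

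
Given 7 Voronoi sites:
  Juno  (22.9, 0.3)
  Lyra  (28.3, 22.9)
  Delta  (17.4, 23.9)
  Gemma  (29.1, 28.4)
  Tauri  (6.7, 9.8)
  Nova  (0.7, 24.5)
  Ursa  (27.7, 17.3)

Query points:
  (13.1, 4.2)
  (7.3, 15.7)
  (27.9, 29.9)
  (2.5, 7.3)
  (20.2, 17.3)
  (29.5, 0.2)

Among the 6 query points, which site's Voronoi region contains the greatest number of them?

Tauri

(13.1, 4.2) — d² to each: Juno:111.25, Lyra:580.73, Delta:406.58, Gemma:841.64, Tauri:72.32, Nova:565.85, Ursa:384.77 → nearest is Tauri
(7.3, 15.7) — d² to each: Juno:480.52, Lyra:492.84, Delta:169.25, Gemma:636.53, Tauri:35.17, Nova:121, Ursa:418.72 → nearest is Tauri
(27.9, 29.9) — d² to each: Juno:901.16, Lyra:49.16, Delta:146.25, Gemma:3.69, Tauri:853.45, Nova:769, Ursa:158.8 → nearest is Gemma
(2.5, 7.3) — d² to each: Juno:465.16, Lyra:909, Delta:497.57, Gemma:1152.77, Tauri:23.89, Nova:299.08, Ursa:735.04 → nearest is Tauri
(20.2, 17.3) — d² to each: Juno:296.29, Lyra:96.97, Delta:51.4, Gemma:202.42, Tauri:238.5, Nova:432.09, Ursa:56.25 → nearest is Delta
(29.5, 0.2) — d² to each: Juno:43.57, Lyra:516.73, Delta:708.1, Gemma:795.4, Tauri:612, Nova:1419.93, Ursa:295.65 → nearest is Juno
Tally — Juno:1, Delta:1, Gemma:1, Tauri:3. Tauri captures the most (3).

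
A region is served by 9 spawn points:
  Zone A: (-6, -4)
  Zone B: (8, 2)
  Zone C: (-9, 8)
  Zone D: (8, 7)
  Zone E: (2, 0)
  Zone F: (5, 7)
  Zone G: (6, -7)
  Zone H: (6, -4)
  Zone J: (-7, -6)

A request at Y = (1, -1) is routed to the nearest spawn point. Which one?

Zone E

Since √ is increasing, it suffices to compare squared distances:
d²(Y, Zone A) = 49 + 9 = 58
d²(Y, Zone B) = 49 + 9 = 58
d²(Y, Zone C) = 100 + 81 = 181
d²(Y, Zone D) = 49 + 64 = 113
d²(Y, Zone E) = 1 + 1 = 2
d²(Y, Zone F) = 16 + 64 = 80
d²(Y, Zone G) = 25 + 36 = 61
d²(Y, Zone H) = 25 + 9 = 34
d²(Y, Zone J) = 64 + 25 = 89
Zone E is nearest.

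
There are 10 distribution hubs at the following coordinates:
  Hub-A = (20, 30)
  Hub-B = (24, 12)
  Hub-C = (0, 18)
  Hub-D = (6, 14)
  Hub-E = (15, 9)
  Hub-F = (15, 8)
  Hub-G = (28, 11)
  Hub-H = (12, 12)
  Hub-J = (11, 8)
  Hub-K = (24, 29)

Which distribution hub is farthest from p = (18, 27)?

Squared Euclidean distances:
d²(p, Hub-A) = (18−20)² + (27−30)² = 4 + 9 = 13
d²(p, Hub-B) = (18−24)² + (27−12)² = 36 + 225 = 261
d²(p, Hub-C) = (18−0)² + (27−18)² = 324 + 81 = 405
d²(p, Hub-D) = (18−6)² + (27−14)² = 144 + 169 = 313
d²(p, Hub-E) = (18−15)² + (27−9)² = 9 + 324 = 333
d²(p, Hub-F) = (18−15)² + (27−8)² = 9 + 361 = 370
d²(p, Hub-G) = (18−28)² + (27−11)² = 100 + 256 = 356
d²(p, Hub-H) = (18−12)² + (27−12)² = 36 + 225 = 261
d²(p, Hub-J) = (18−11)² + (27−8)² = 49 + 361 = 410
d²(p, Hub-K) = (18−24)² + (27−29)² = 36 + 4 = 40
The largest is to Hub-J.

Hub-J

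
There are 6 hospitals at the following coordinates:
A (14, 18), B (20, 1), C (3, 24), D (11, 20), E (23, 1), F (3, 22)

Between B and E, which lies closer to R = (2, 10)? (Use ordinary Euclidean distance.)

Compare squared distances:
|RB|² = (2−20)² + (10−1)² = 324 + 81 = 405
|RE|² = (2−23)² + (10−1)² = 441 + 81 = 522
405 < 522, so B is closer.

B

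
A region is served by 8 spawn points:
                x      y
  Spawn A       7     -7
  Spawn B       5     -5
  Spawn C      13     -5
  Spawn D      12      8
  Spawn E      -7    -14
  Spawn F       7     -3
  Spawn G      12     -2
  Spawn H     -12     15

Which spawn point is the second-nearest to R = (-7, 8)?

Compare squared distances (the ordering matches that of the actual distances):
d²(R, Spawn A) = (-7−7)² + (8−(-7))² = 196 + 225 = 421
d²(R, Spawn B) = (-7−5)² + (8−(-5))² = 144 + 169 = 313
d²(R, Spawn C) = (-7−13)² + (8−(-5))² = 400 + 169 = 569
d²(R, Spawn D) = (-7−12)² + (8−8)² = 361 + 0 = 361
d²(R, Spawn E) = (-7−(-7))² + (8−(-14))² = 0 + 484 = 484
d²(R, Spawn F) = (-7−7)² + (8−(-3))² = 196 + 121 = 317
d²(R, Spawn G) = (-7−12)² + (8−(-2))² = 361 + 100 = 461
d²(R, Spawn H) = (-7−(-12))² + (8−15)² = 25 + 49 = 74
Sorted ascending: Spawn H, Spawn B, Spawn F, … — the second-nearest is Spawn B.

Spawn B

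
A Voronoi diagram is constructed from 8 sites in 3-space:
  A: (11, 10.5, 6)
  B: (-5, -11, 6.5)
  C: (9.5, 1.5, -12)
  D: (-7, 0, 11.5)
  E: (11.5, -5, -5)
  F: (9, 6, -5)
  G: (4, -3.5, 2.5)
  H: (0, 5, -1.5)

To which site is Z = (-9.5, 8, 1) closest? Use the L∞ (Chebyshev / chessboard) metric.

H

d(Z,A) = max(20.5, 2.5, 5) = 20.5
d(Z,B) = max(4.5, 19, 5.5) = 19
d(Z,C) = max(19, 6.5, 13) = 19
d(Z,D) = max(2.5, 8, 10.5) = 10.5
d(Z,E) = max(21, 13, 6) = 21
d(Z,F) = max(18.5, 2, 6) = 18.5
d(Z,G) = max(13.5, 11.5, 1.5) = 13.5
d(Z,H) = max(9.5, 3, 2.5) = 9.5
The smallest is to H, so Z lies in the Voronoi region of H.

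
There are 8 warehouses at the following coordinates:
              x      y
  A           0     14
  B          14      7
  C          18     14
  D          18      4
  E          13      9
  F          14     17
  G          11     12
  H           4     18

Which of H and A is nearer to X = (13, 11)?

Compare squared distances:
|XH|² = (13−4)² + (11−18)² = 81 + 49 = 130
|XA|² = (13−0)² + (11−14)² = 169 + 9 = 178
130 < 178, so H is closer.

H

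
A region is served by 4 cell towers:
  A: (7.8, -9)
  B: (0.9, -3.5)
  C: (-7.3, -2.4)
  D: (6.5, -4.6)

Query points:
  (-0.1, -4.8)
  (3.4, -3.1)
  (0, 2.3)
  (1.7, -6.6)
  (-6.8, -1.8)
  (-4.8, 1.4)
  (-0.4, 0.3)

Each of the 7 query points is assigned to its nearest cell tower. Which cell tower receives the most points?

(-0.1, -4.8) — d² to each: A:80.05, B:2.69, C:57.6, D:43.6 → nearest is B
(3.4, -3.1) — d² to each: A:54.17, B:6.41, C:114.98, D:11.86 → nearest is B
(0, 2.3) — d² to each: A:188.53, B:34.45, C:75.38, D:89.86 → nearest is B
(1.7, -6.6) — d² to each: A:42.97, B:10.25, C:98.64, D:27.04 → nearest is B
(-6.8, -1.8) — d² to each: A:265, B:62.18, C:0.61, D:184.73 → nearest is C
(-4.8, 1.4) — d² to each: A:266.92, B:56.5, C:20.69, D:163.69 → nearest is C
(-0.4, 0.3) — d² to each: A:153.73, B:16.13, C:54.9, D:71.62 → nearest is B
Tally — B:5, C:2. B captures the most (5).

B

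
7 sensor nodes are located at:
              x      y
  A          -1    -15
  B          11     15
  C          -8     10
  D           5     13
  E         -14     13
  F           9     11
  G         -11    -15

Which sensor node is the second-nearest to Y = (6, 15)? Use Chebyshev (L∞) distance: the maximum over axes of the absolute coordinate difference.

d(Y,A) = max(7, 30) = 30
d(Y,B) = max(5, 0) = 5
d(Y,C) = max(14, 5) = 14
d(Y,D) = max(1, 2) = 2
d(Y,E) = max(20, 2) = 20
d(Y,F) = max(3, 4) = 4
d(Y,G) = max(17, 30) = 30
Sorted ascending: D, F, B, … — the second-nearest is F.

F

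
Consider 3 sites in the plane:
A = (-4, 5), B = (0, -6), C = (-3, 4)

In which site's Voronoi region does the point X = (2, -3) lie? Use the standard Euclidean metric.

B

Compare squared distances (the ordering matches that of the actual distances):
|XA|² = (2−(-4))² + (-3−5)² = 36 + 64 = 100
|XB|² = (2−0)² + (-3−(-6))² = 4 + 9 = 13
|XC|² = (2−(-3))² + (-3−4)² = 25 + 49 = 74
The smallest is to B, so X lies in the Voronoi region of B.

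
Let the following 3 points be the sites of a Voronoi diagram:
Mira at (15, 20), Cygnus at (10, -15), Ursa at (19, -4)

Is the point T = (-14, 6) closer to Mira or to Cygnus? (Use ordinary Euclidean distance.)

Cygnus

Compare squared distances:
d²(T, Mira) = (-14−15)² + (6−20)² = 841 + 196 = 1037
d²(T, Cygnus) = (-14−10)² + (6−(-15))² = 576 + 441 = 1017
1037 > 1017, so Cygnus is closer.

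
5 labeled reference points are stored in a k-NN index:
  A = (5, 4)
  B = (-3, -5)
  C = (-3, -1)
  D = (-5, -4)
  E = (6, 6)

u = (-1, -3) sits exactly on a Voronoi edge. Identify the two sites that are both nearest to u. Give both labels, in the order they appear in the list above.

B and C

Squared distances from u to each site:
|uA|² = 36 + 49 = 85
|uB|² = 4 + 4 = 8
|uC|² = 4 + 4 = 8
|uD|² = 16 + 1 = 17
|uE|² = 49 + 81 = 130
u is equidistant from B and C (both at squared distance 8), and every other site is strictly farther — so u lies on the B–C Voronoi edge.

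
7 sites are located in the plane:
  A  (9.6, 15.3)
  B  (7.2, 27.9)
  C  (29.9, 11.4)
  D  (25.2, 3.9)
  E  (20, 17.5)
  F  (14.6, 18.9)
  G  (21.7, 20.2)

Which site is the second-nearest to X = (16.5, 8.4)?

Compare squared distances (the ordering matches that of the actual distances):
|XA|² = (16.5−9.6)² + (8.4−15.3)² = 47.61 + 47.61 = 95.22
|XB|² = (16.5−7.2)² + (8.4−27.9)² = 86.49 + 380.25 = 466.74
|XC|² = (16.5−29.9)² + (8.4−11.4)² = 179.56 + 9 = 188.56
|XD|² = (16.5−25.2)² + (8.4−3.9)² = 75.69 + 20.25 = 95.94
|XE|² = (16.5−20)² + (8.4−17.5)² = 12.25 + 82.81 = 95.06
|XF|² = (16.5−14.6)² + (8.4−18.9)² = 3.61 + 110.25 = 113.86
|XG|² = (16.5−21.7)² + (8.4−20.2)² = 27.04 + 139.24 = 166.28
Sorted ascending: E, A, D, … — the second-nearest is A.

A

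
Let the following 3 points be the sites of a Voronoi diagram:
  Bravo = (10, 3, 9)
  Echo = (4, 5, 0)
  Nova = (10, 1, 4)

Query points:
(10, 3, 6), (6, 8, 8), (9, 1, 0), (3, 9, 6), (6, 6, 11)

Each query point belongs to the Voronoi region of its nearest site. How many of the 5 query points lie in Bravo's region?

2

(10, 3, 6) — d² to each: Bravo:9, Echo:76, Nova:8 → nearest is Nova
(6, 8, 8) — d² to each: Bravo:42, Echo:77, Nova:81 → nearest is Bravo
(9, 1, 0) — d² to each: Bravo:86, Echo:41, Nova:17 → nearest is Nova
(3, 9, 6) — d² to each: Bravo:94, Echo:53, Nova:117 → nearest is Echo
(6, 6, 11) — d² to each: Bravo:29, Echo:126, Nova:90 → nearest is Bravo
2 of the 5 points have Bravo as nearest.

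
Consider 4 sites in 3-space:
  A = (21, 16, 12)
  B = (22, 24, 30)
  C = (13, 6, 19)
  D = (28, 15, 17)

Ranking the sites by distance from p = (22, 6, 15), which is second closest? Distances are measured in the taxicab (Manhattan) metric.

d(p,A) = |22−21| + |6−16| + |15−12| = 1 + 10 + 3 = 14
d(p,B) = |22−22| + |6−24| + |15−30| = 0 + 18 + 15 = 33
d(p,C) = |22−13| + |6−6| + |15−19| = 9 + 0 + 4 = 13
d(p,D) = |22−28| + |6−15| + |15−17| = 6 + 9 + 2 = 17
Sorted ascending: C, A, D, … — the second-nearest is A.

A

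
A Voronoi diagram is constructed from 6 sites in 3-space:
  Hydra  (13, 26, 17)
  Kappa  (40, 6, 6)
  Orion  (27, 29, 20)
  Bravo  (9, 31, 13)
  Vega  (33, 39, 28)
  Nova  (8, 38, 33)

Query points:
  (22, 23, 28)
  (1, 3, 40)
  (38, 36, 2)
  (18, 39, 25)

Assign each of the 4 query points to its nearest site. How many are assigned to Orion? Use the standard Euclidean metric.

2

(22, 23, 28) — d² to each: Hydra:211, Kappa:1097, Orion:125, Bravo:458, Vega:377, Nova:446 → nearest is Orion
(1, 3, 40) — d² to each: Hydra:1202, Kappa:2686, Orion:1752, Bravo:1577, Vega:2464, Nova:1323 → nearest is Hydra
(38, 36, 2) — d² to each: Hydra:950, Kappa:920, Orion:494, Bravo:987, Vega:710, Nova:1865 → nearest is Orion
(18, 39, 25) — d² to each: Hydra:258, Kappa:1934, Orion:206, Bravo:289, Vega:234, Nova:165 → nearest is Nova
2 of the 4 points have Orion as nearest.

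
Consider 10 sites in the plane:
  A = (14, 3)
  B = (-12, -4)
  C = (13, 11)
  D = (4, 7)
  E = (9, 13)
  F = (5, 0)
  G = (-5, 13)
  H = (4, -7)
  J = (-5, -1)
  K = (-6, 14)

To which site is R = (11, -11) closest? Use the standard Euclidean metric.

H

Squared Euclidean distances:
|RA|² = 9 + 196 = 205
|RB|² = 529 + 49 = 578
|RC|² = 4 + 484 = 488
|RD|² = 49 + 324 = 373
|RE|² = 4 + 576 = 580
|RF|² = 36 + 121 = 157
|RG|² = 256 + 576 = 832
|RH|² = 49 + 16 = 65
|RJ|² = 256 + 100 = 356
|RK|² = 289 + 625 = 914
H is nearest.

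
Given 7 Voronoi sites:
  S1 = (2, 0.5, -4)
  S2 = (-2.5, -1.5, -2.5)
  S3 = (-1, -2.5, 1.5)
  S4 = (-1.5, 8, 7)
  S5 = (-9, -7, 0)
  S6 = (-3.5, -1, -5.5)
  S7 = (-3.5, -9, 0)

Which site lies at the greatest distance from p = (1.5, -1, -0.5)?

S5

Compare squared distances (the ordering matches that of the actual distances):
|pS1|² = (1.5−2)² + (-1−0.5)² + (-0.5−(-4))² = 0.25 + 2.25 + 12.25 = 14.75
|pS2|² = (1.5−(-2.5))² + (-1−(-1.5))² + (-0.5−(-2.5))² = 16 + 0.25 + 4 = 20.25
|pS3|² = (1.5−(-1))² + (-1−(-2.5))² + (-0.5−1.5)² = 6.25 + 2.25 + 4 = 12.5
|pS4|² = (1.5−(-1.5))² + (-1−8)² + (-0.5−7)² = 9 + 81 + 56.25 = 146.25
|pS5|² = (1.5−(-9))² + (-1−(-7))² + (-0.5−0)² = 110.25 + 36 + 0.25 = 146.5
|pS6|² = (1.5−(-3.5))² + (-1−(-1))² + (-0.5−(-5.5))² = 25 + 0 + 25 = 50
|pS7|² = (1.5−(-3.5))² + (-1−(-9))² + (-0.5−0)² = 25 + 64 + 0.25 = 89.25
The largest is to S5.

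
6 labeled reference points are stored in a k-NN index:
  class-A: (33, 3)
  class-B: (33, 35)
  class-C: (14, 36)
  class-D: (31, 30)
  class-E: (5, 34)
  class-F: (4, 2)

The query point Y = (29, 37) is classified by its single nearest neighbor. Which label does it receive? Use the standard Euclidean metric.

class-B

Squared Euclidean distances:
d²(Y, class-A) = (29−33)² + (37−3)² = 16 + 1156 = 1172
d²(Y, class-B) = (29−33)² + (37−35)² = 16 + 4 = 20
d²(Y, class-C) = (29−14)² + (37−36)² = 225 + 1 = 226
d²(Y, class-D) = (29−31)² + (37−30)² = 4 + 49 = 53
d²(Y, class-E) = (29−5)² + (37−34)² = 576 + 9 = 585
d²(Y, class-F) = (29−4)² + (37−2)² = 625 + 1225 = 1850
The smallest is to class-B, so Y lies in the Voronoi region of class-B.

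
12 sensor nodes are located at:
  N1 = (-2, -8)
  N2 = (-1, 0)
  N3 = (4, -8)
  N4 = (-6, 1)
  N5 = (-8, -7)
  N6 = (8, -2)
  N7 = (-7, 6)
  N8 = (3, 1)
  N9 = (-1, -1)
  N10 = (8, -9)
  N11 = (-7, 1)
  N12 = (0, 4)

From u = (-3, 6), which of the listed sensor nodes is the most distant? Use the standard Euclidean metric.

N10

Squared Euclidean distances:
|uN1|² = 1 + 196 = 197
|uN2|² = 4 + 36 = 40
|uN3|² = 49 + 196 = 245
|uN4|² = 9 + 25 = 34
|uN5|² = 25 + 169 = 194
|uN6|² = 121 + 64 = 185
|uN7|² = 16 + 0 = 16
|uN8|² = 36 + 25 = 61
|uN9|² = 4 + 49 = 53
d²(u, N10) = 121 + 225 = 346
d²(u, N11) = 16 + 25 = 41
d²(u, N12) = 9 + 4 = 13
The largest is to N10.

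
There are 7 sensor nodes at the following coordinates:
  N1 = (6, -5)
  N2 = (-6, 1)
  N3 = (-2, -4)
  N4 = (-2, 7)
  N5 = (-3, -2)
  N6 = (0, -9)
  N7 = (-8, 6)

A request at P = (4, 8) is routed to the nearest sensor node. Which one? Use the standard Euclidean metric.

N4

Compare squared distances (the ordering matches that of the actual distances):
|PN1|² = (4−6)² + (8−(-5))² = 4 + 169 = 173
|PN2|² = (4−(-6))² + (8−1)² = 100 + 49 = 149
|PN3|² = (4−(-2))² + (8−(-4))² = 36 + 144 = 180
|PN4|² = (4−(-2))² + (8−7)² = 36 + 1 = 37
|PN5|² = (4−(-3))² + (8−(-2))² = 49 + 100 = 149
|PN6|² = (4−0)² + (8−(-9))² = 16 + 289 = 305
|PN7|² = (4−(-8))² + (8−6)² = 144 + 4 = 148
Minimum is at N4.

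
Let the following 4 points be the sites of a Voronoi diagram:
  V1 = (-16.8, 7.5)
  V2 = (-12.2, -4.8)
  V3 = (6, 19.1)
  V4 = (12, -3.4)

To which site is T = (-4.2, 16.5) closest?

V3

Compare squared distances (the ordering matches that of the actual distances):
|TV1|² = (-4.2−(-16.8))² + (16.5−7.5)² = 158.76 + 81 = 239.76
|TV2|² = (-4.2−(-12.2))² + (16.5−(-4.8))² = 64 + 453.69 = 517.69
|TV3|² = (-4.2−6)² + (16.5−19.1)² = 104.04 + 6.76 = 110.8
|TV4|² = (-4.2−12)² + (16.5−(-3.4))² = 262.44 + 396.01 = 658.45
V3 is nearest.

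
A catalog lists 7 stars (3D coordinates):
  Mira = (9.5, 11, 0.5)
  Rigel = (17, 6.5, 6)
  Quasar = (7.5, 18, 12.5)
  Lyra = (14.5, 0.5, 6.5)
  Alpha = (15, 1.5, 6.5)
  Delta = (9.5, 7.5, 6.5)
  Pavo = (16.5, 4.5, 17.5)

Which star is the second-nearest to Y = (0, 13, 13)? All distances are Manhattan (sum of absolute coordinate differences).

d(Y, Mira) = 9.5 + 2 + 12.5 = 24
d(Y, Rigel) = 17 + 6.5 + 7 = 30.5
d(Y, Quasar) = 7.5 + 5 + 0.5 = 13
d(Y, Lyra) = 14.5 + 12.5 + 6.5 = 33.5
d(Y, Alpha) = 15 + 11.5 + 6.5 = 33
d(Y, Delta) = 9.5 + 5.5 + 6.5 = 21.5
d(Y, Pavo) = 16.5 + 8.5 + 4.5 = 29.5
Sorted ascending: Quasar, Delta, Mira, … — the second-nearest is Delta.

Delta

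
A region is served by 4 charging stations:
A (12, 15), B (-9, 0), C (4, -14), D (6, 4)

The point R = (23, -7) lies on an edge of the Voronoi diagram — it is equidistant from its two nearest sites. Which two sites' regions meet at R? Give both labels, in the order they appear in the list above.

C and D

Squared distances from R to each site:
|RA|² = 121 + 484 = 605
|RB|² = 1024 + 49 = 1073
|RC|² = 361 + 49 = 410
|RD|² = 289 + 121 = 410
R is equidistant from C and D (both at squared distance 410), and every other site is strictly farther — so R lies on the C–D Voronoi edge.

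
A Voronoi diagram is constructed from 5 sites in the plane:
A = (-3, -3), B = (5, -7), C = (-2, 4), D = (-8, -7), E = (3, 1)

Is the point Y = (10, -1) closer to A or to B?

Compare squared distances:
|YA|² = (10−(-3))² + (-1−(-3))² = 169 + 4 = 173
|YB|² = (10−5)² + (-1−(-7))² = 25 + 36 = 61
173 > 61, so B is closer.

B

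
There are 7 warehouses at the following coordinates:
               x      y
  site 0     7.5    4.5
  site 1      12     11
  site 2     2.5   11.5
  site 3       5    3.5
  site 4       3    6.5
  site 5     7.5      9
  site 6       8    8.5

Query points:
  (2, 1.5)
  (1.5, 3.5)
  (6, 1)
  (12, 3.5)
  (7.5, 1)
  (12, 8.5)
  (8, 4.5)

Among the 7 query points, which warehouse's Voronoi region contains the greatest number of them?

(2, 1.5) — d² to each: site 0:39.25, site 1:190.25, site 2:100.25, site 3:13, site 4:26, site 5:86.5, site 6:85 → nearest is site 3
(1.5, 3.5) — d² to each: site 0:37, site 1:166.5, site 2:65, site 3:12.25, site 4:11.25, site 5:66.25, site 6:67.25 → nearest is site 4
(6, 1) — d² to each: site 0:14.5, site 1:136, site 2:122.5, site 3:7.25, site 4:39.25, site 5:66.25, site 6:60.25 → nearest is site 3
(12, 3.5) — d² to each: site 0:21.25, site 1:56.25, site 2:154.25, site 3:49, site 4:90, site 5:50.5, site 6:41 → nearest is site 0
(7.5, 1) — d² to each: site 0:12.25, site 1:120.25, site 2:135.25, site 3:12.5, site 4:50.5, site 5:64, site 6:56.5 → nearest is site 0
(12, 8.5) — d² to each: site 0:36.25, site 1:6.25, site 2:99.25, site 3:74, site 4:85, site 5:20.5, site 6:16 → nearest is site 1
(8, 4.5) — d² to each: site 0:0.25, site 1:58.25, site 2:79.25, site 3:10, site 4:29, site 5:20.5, site 6:16 → nearest is site 0
Tally — site 0:3, site 1:1, site 3:2, site 4:1. site 0 captures the most (3).

site 0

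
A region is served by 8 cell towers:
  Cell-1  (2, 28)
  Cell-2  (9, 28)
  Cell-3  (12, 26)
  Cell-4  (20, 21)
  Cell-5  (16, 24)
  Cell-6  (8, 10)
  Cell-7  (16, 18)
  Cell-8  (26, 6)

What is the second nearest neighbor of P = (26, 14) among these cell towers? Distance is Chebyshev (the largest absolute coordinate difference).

Cell-8

d(P, Cell-1) = max(24, 14) = 24
d(P, Cell-2) = max(17, 14) = 17
d(P, Cell-3) = max(14, 12) = 14
d(P, Cell-4) = max(6, 7) = 7
d(P, Cell-5) = max(10, 10) = 10
d(P, Cell-6) = max(18, 4) = 18
d(P, Cell-7) = max(10, 4) = 10
d(P, Cell-8) = max(0, 8) = 8
Sorted ascending: Cell-4, Cell-8, Cell-5, … — the second-nearest is Cell-8.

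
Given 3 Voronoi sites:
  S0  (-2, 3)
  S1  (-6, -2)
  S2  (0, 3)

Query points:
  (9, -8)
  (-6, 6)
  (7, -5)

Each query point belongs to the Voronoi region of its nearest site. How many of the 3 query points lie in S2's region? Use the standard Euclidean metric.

(9, -8) — d² to each: S0:242, S1:261, S2:202 → nearest is S2
(-6, 6) — d² to each: S0:25, S1:64, S2:45 → nearest is S0
(7, -5) — d² to each: S0:145, S1:178, S2:113 → nearest is S2
2 of the 3 points have S2 as nearest.

2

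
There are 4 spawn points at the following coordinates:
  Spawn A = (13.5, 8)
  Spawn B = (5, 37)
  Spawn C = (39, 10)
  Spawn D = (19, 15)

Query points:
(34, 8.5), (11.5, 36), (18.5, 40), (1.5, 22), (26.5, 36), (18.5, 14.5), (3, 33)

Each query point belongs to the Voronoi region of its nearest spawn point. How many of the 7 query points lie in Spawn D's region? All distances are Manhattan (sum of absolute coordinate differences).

(34, 8.5) — d to each: Spawn A:21, Spawn B:57.5, Spawn C:6.5, Spawn D:21.5 → nearest is Spawn C
(11.5, 36) — d to each: Spawn A:30, Spawn B:7.5, Spawn C:53.5, Spawn D:28.5 → nearest is Spawn B
(18.5, 40) — d to each: Spawn A:37, Spawn B:16.5, Spawn C:50.5, Spawn D:25.5 → nearest is Spawn B
(1.5, 22) — d to each: Spawn A:26, Spawn B:18.5, Spawn C:49.5, Spawn D:24.5 → nearest is Spawn B
(26.5, 36) — d to each: Spawn A:41, Spawn B:22.5, Spawn C:38.5, Spawn D:28.5 → nearest is Spawn B
(18.5, 14.5) — d to each: Spawn A:11.5, Spawn B:36, Spawn C:25, Spawn D:1 → nearest is Spawn D
(3, 33) — d to each: Spawn A:35.5, Spawn B:6, Spawn C:59, Spawn D:34 → nearest is Spawn B
1 of the 7 points has Spawn D as nearest.

1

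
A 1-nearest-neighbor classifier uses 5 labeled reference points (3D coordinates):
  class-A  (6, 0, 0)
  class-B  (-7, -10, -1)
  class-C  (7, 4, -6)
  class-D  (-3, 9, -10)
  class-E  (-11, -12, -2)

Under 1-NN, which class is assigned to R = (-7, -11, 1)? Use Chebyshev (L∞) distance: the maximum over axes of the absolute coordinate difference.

d(R, class-A) = max(13, 11, 1) = 13
d(R, class-B) = max(0, 1, 2) = 2
d(R, class-C) = max(14, 15, 7) = 15
d(R, class-D) = max(4, 20, 11) = 20
d(R, class-E) = max(4, 1, 3) = 4
class-B is nearest.

class-B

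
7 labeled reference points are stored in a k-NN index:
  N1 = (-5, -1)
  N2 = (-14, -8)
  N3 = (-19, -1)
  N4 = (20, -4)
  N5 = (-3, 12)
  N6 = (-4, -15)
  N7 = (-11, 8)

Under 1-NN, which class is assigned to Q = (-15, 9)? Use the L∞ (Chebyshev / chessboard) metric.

N7

d(Q,N1) = max(10, 10) = 10
d(Q,N2) = max(1, 17) = 17
d(Q,N3) = max(4, 10) = 10
d(Q,N4) = max(35, 13) = 35
d(Q,N5) = max(12, 3) = 12
d(Q,N6) = max(11, 24) = 24
d(Q,N7) = max(4, 1) = 4
The smallest is to N7, so Q lies in the Voronoi region of N7.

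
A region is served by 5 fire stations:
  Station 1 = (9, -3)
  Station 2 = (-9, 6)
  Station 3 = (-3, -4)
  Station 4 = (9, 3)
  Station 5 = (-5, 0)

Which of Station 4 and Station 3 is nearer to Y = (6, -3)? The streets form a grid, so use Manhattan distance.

d(Y, Station 4) = |6−9| + |-3−3| = 3 + 6 = 9
d(Y, Station 3) = |6−(-3)| + |-3−(-4)| = 9 + 1 = 10
9 < 10, so Station 4 is closer.

Station 4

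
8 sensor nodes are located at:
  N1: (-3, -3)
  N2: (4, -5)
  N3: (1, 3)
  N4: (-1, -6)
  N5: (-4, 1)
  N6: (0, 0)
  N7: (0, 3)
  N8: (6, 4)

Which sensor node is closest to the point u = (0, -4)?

Since √ is increasing, it suffices to compare squared distances:
|uN1|² = 9 + 1 = 10
|uN2|² = 16 + 1 = 17
|uN3|² = 1 + 49 = 50
|uN4|² = 1 + 4 = 5
|uN5|² = 16 + 25 = 41
|uN6|² = 0 + 16 = 16
|uN7|² = 0 + 49 = 49
|uN8|² = 36 + 64 = 100
The smallest is to N4, so u lies in the Voronoi region of N4.

N4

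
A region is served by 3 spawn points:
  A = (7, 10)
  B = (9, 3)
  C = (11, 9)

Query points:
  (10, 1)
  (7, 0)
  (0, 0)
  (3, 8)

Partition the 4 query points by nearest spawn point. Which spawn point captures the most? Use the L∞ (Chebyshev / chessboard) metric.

B

(10, 1) — d to each: A:9, B:2, C:8 → nearest is B
(7, 0) — d to each: A:10, B:3, C:9 → nearest is B
(0, 0) — d to each: A:10, B:9, C:11 → nearest is B
(3, 8) — d to each: A:4, B:6, C:8 → nearest is A
Tally — A:1, B:3. B captures the most (3).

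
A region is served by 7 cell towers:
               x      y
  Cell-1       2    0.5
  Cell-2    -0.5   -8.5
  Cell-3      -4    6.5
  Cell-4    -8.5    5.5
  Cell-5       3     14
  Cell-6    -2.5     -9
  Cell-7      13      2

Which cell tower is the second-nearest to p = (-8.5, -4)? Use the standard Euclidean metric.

Cell-2

Since √ is increasing, it suffices to compare squared distances:
d²(p, Cell-1) = (-8.5−2)² + (-4−0.5)² = 110.25 + 20.25 = 130.5
d²(p, Cell-2) = (-8.5−(-0.5))² + (-4−(-8.5))² = 64 + 20.25 = 84.25
d²(p, Cell-3) = (-8.5−(-4))² + (-4−6.5)² = 20.25 + 110.25 = 130.5
d²(p, Cell-4) = (-8.5−(-8.5))² + (-4−5.5)² = 0 + 90.25 = 90.25
d²(p, Cell-5) = (-8.5−3)² + (-4−14)² = 132.25 + 324 = 456.25
d²(p, Cell-6) = (-8.5−(-2.5))² + (-4−(-9))² = 36 + 25 = 61
d²(p, Cell-7) = (-8.5−13)² + (-4−2)² = 462.25 + 36 = 498.25
Sorted ascending: Cell-6, Cell-2, Cell-4, … — the second-nearest is Cell-2.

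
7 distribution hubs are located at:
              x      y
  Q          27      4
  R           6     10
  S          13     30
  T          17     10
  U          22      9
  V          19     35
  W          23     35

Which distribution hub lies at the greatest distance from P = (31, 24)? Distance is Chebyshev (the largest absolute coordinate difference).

d(P,Q) = max(4, 20) = 20
d(P,R) = max(25, 14) = 25
d(P,S) = max(18, 6) = 18
d(P,T) = max(14, 14) = 14
d(P,U) = max(9, 15) = 15
d(P,V) = max(12, 11) = 12
d(P,W) = max(8, 11) = 11
The largest is to R.

R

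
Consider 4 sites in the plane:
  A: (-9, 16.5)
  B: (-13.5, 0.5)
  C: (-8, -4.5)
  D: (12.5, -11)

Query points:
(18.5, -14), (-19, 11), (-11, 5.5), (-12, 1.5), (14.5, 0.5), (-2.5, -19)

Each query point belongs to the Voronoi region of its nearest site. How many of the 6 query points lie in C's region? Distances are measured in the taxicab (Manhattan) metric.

(18.5, -14) — d to each: A:58, B:46.5, C:36, D:9 → nearest is D
(-19, 11) — d to each: A:15.5, B:16, C:26.5, D:53.5 → nearest is A
(-11, 5.5) — d to each: A:13, B:7.5, C:13, D:40 → nearest is B
(-12, 1.5) — d to each: A:18, B:2.5, C:10, D:37 → nearest is B
(14.5, 0.5) — d to each: A:39.5, B:28, C:27.5, D:13.5 → nearest is D
(-2.5, -19) — d to each: A:42, B:30.5, C:20, D:23 → nearest is C
1 of the 6 points has C as nearest.

1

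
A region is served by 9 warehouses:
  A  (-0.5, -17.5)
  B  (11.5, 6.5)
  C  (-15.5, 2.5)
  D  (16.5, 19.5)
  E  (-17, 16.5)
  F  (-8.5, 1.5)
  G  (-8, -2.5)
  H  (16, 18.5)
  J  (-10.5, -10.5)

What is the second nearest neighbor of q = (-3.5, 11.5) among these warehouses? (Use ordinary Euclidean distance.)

Since √ is increasing, it suffices to compare squared distances:
|qA|² = 9 + 841 = 850
|qB|² = 225 + 25 = 250
|qC|² = 144 + 81 = 225
|qD|² = 400 + 64 = 464
|qE|² = 182.25 + 25 = 207.25
|qF|² = 25 + 100 = 125
|qG|² = 20.25 + 196 = 216.25
|qH|² = 380.25 + 49 = 429.25
|qJ|² = 49 + 484 = 533
Sorted ascending: F, E, G, … — the second-nearest is E.

E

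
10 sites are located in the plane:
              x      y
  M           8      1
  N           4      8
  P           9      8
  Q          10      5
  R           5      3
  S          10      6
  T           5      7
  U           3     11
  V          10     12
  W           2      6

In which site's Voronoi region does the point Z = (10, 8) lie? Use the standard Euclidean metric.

P

Since √ is increasing, it suffices to compare squared distances:
|ZM|² = (10−8)² + (8−1)² = 4 + 49 = 53
|ZN|² = (10−4)² + (8−8)² = 36 + 0 = 36
|ZP|² = (10−9)² + (8−8)² = 1 + 0 = 1
|ZQ|² = (10−10)² + (8−5)² = 0 + 9 = 9
|ZR|² = (10−5)² + (8−3)² = 25 + 25 = 50
|ZS|² = (10−10)² + (8−6)² = 0 + 4 = 4
|ZT|² = (10−5)² + (8−7)² = 25 + 1 = 26
|ZU|² = (10−3)² + (8−11)² = 49 + 9 = 58
|ZV|² = (10−10)² + (8−12)² = 0 + 16 = 16
|ZW|² = (10−2)² + (8−6)² = 64 + 4 = 68
Minimum is at P.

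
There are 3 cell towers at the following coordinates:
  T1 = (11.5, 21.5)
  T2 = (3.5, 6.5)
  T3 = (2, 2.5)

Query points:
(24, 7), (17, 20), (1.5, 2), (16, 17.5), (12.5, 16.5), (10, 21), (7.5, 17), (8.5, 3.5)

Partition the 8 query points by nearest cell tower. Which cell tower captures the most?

(24, 7) — d² to each: T1:366.5, T2:420.5, T3:504.25 → nearest is T1
(17, 20) — d² to each: T1:32.5, T2:364.5, T3:531.25 → nearest is T1
(1.5, 2) — d² to each: T1:480.25, T2:24.25, T3:0.5 → nearest is T3
(16, 17.5) — d² to each: T1:36.25, T2:277.25, T3:421 → nearest is T1
(12.5, 16.5) — d² to each: T1:26, T2:181, T3:306.25 → nearest is T1
(10, 21) — d² to each: T1:2.5, T2:252.5, T3:406.25 → nearest is T1
(7.5, 17) — d² to each: T1:36.25, T2:126.25, T3:240.5 → nearest is T1
(8.5, 3.5) — d² to each: T1:333, T2:34, T3:43.25 → nearest is T2
Tally — T1:6, T2:1, T3:1. T1 captures the most (6).

T1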